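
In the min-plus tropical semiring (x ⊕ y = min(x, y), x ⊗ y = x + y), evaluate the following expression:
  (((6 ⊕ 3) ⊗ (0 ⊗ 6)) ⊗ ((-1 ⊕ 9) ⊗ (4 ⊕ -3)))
(((6 ⊕ 3) ⊗ (0 ⊗ 6)) ⊗ ((-1 ⊕ 9) ⊗ (4 ⊕ -3))) = 5

Expand innermost to outermost. Recall ⊕ takes the minimum of its arguments and ⊗ takes their sum. Working out the expression (((6 ⊕ 3) ⊗ (0 ⊗ 6)) ⊗ ((-1 ⊕ 9) ⊗ (4 ⊕ -3))) gives 5.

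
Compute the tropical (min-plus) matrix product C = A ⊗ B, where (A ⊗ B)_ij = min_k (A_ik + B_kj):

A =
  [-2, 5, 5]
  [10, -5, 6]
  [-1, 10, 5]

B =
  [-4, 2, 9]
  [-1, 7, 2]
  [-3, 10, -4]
A ⊗ B =
  [-6, 0, 1]
  [-6, 2, -3]
  [-5, 1, 1]

Apply the min-plus product entry-by-entry:
  C[0][0] = min over k of (A[0][0] + B[0][0] = -2 + -4 = -6, A[0][1] + B[1][0] = 5 + -1 = 4, A[0][2] + B[2][0] = 5 + -3 = 2) = -6 (attained at k = 0)
  C[0][1] = min over k of (A[0][0] + B[0][1] = -2 + 2 = 0, A[0][1] + B[1][1] = 5 + 7 = 12, A[0][2] + B[2][1] = 5 + 10 = 15) = 0 (attained at k = 0)
  C[0][2] = min over k of (A[0][0] + B[0][2] = -2 + 9 = 7, A[0][1] + B[1][2] = 5 + 2 = 7, A[0][2] + B[2][2] = 5 + -4 = 1) = 1 (attained at k = 2)
  C[1][0] = min over k of (A[1][0] + B[0][0] = 10 + -4 = 6, A[1][1] + B[1][0] = -5 + -1 = -6, A[1][2] + B[2][0] = 6 + -3 = 3) = -6 (attained at k = 1)
  C[1][1] = min over k of (A[1][0] + B[0][1] = 10 + 2 = 12, A[1][1] + B[1][1] = -5 + 7 = 2, A[1][2] + B[2][1] = 6 + 10 = 16) = 2 (attained at k = 1)
  C[1][2] = min over k of (A[1][0] + B[0][2] = 10 + 9 = 19, A[1][1] + B[1][2] = -5 + 2 = -3, A[1][2] + B[2][2] = 6 + -4 = 2) = -3 (attained at k = 1)
  C[2][0] = min over k of (A[2][0] + B[0][0] = -1 + -4 = -5, A[2][1] + B[1][0] = 10 + -1 = 9, A[2][2] + B[2][0] = 5 + -3 = 2) = -5 (attained at k = 0)
  C[2][1] = min over k of (A[2][0] + B[0][1] = -1 + 2 = 1, A[2][1] + B[1][1] = 10 + 7 = 17, A[2][2] + B[2][1] = 5 + 10 = 15) = 1 (attained at k = 0)
  C[2][2] = min over k of (A[2][0] + B[0][2] = -1 + 9 = 8, A[2][1] + B[1][2] = 10 + 2 = 12, A[2][2] + B[2][2] = 5 + -4 = 1) = 1 (attained at k = 2)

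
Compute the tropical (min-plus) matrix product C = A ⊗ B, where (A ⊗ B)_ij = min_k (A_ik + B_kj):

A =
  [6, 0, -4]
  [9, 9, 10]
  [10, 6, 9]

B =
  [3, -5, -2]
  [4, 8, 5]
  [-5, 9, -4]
A ⊗ B =
  [-9, 1, -8]
  [5, 4, 6]
  [4, 5, 5]

Apply the min-plus product entry-by-entry:
  C[0][0] = min over k of (A[0][0] + B[0][0] = 6 + 3 = 9, A[0][1] + B[1][0] = 0 + 4 = 4, A[0][2] + B[2][0] = -4 + -5 = -9) = -9 (attained at k = 2)
  C[0][1] = min over k of (A[0][0] + B[0][1] = 6 + -5 = 1, A[0][1] + B[1][1] = 0 + 8 = 8, A[0][2] + B[2][1] = -4 + 9 = 5) = 1 (attained at k = 0)
  C[0][2] = min over k of (A[0][0] + B[0][2] = 6 + -2 = 4, A[0][1] + B[1][2] = 0 + 5 = 5, A[0][2] + B[2][2] = -4 + -4 = -8) = -8 (attained at k = 2)
  C[1][0] = min over k of (A[1][0] + B[0][0] = 9 + 3 = 12, A[1][1] + B[1][0] = 9 + 4 = 13, A[1][2] + B[2][0] = 10 + -5 = 5) = 5 (attained at k = 2)
  C[1][1] = min over k of (A[1][0] + B[0][1] = 9 + -5 = 4, A[1][1] + B[1][1] = 9 + 8 = 17, A[1][2] + B[2][1] = 10 + 9 = 19) = 4 (attained at k = 0)
  C[1][2] = min over k of (A[1][0] + B[0][2] = 9 + -2 = 7, A[1][1] + B[1][2] = 9 + 5 = 14, A[1][2] + B[2][2] = 10 + -4 = 6) = 6 (attained at k = 2)
  C[2][0] = min over k of (A[2][0] + B[0][0] = 10 + 3 = 13, A[2][1] + B[1][0] = 6 + 4 = 10, A[2][2] + B[2][0] = 9 + -5 = 4) = 4 (attained at k = 2)
  C[2][1] = min over k of (A[2][0] + B[0][1] = 10 + -5 = 5, A[2][1] + B[1][1] = 6 + 8 = 14, A[2][2] + B[2][1] = 9 + 9 = 18) = 5 (attained at k = 0)
  C[2][2] = min over k of (A[2][0] + B[0][2] = 10 + -2 = 8, A[2][1] + B[1][2] = 6 + 5 = 11, A[2][2] + B[2][2] = 9 + -4 = 5) = 5 (attained at k = 2)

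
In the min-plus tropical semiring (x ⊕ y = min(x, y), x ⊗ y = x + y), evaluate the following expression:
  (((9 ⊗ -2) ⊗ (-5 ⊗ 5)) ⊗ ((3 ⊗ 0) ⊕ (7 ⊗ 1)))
(((9 ⊗ -2) ⊗ (-5 ⊗ 5)) ⊗ ((3 ⊗ 0) ⊕ (7 ⊗ 1))) = 10

Expand innermost to outermost. Recall ⊕ takes the minimum of its arguments and ⊗ takes their sum. Working out the expression (((9 ⊗ -2) ⊗ (-5 ⊗ 5)) ⊗ ((3 ⊗ 0) ⊕ (7 ⊗ 1))) gives 10.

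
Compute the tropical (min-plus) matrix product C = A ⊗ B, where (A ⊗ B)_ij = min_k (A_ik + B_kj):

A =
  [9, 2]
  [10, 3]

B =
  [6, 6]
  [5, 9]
A ⊗ B =
  [7, 11]
  [8, 12]

Apply the min-plus product entry-by-entry:
  C[0][0] = min over k of (A[0][0] + B[0][0] = 9 + 6 = 15, A[0][1] + B[1][0] = 2 + 5 = 7) = 7 (attained at k = 1)
  C[0][1] = min over k of (A[0][0] + B[0][1] = 9 + 6 = 15, A[0][1] + B[1][1] = 2 + 9 = 11) = 11 (attained at k = 1)
  C[1][0] = min over k of (A[1][0] + B[0][0] = 10 + 6 = 16, A[1][1] + B[1][0] = 3 + 5 = 8) = 8 (attained at k = 1)
  C[1][1] = min over k of (A[1][0] + B[0][1] = 10 + 6 = 16, A[1][1] + B[1][1] = 3 + 9 = 12) = 12 (attained at k = 1)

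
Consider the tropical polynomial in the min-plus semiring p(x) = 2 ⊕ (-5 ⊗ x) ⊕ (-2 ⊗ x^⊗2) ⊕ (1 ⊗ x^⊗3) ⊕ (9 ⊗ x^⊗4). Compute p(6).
p(6) = 1

A tropical monomial a ⊗ x^⊗i evaluates to a + i · x. Evaluating each term at x = 6:
  Term 0 contributes 2 + 0 · 6 = 2
  Term 1 contributes -5 + 1 · 6 = 1
  Term 2 contributes -2 + 2 · 6 = 10
  Term 3 contributes 1 + 3 · 6 = 19
  Term 4 contributes 9 + 4 · 6 = 33
p(6) = ⊕ of these = min[2, 1, 10, 19, 33] = 1.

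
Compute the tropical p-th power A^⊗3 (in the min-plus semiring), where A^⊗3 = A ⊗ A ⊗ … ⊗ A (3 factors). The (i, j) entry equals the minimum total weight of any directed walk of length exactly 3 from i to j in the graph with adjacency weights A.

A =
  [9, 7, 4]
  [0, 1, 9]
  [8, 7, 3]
A^⊗3 =
  [8, 9, 10]
  [2, 3, 5]
  [8, 9, 9]

Each entry (A^⊗3)_ij equals the minimum over all length-3 walks i = v_0 → v_1 → … → v_3 = j of Σ_t A[v_t][v_{t+1}]. For example, for (i, j) = (0, 2) we minimise over 9 possible intermediate vertex sequences; the minimum is 10, attained along the walk 0 → 2 → 2 → 2.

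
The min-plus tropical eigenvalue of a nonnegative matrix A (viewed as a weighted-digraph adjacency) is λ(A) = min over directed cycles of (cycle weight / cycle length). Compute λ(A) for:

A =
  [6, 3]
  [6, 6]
λ(A) = 9/2

Enumerate directed cycles and compute their means (weight / length). Sample:
  cycle 0 → 0: weight = 6, length = 1, mean = 6/1 ≈ 6.000
  cycle 1 → 1: weight = 6, length = 1, mean = 6/1 ≈ 6.000
  cycle 0 → 1 → 0: weight = 9, length = 2, mean = 9/2 ≈ 4.500
  cycle 1 → 0 → 1: weight = 9, length = 2, mean = 9/2 ≈ 4.500
Minimum mean = 4.500, attained e.g. along the cycle 0 → 1 → 0 with weight 9 and length 2. So λ(A) = 9/2 = 9/2.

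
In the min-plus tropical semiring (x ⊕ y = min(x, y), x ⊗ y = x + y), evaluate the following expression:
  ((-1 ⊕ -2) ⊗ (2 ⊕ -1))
((-1 ⊕ -2) ⊗ (2 ⊕ -1)) = -3

Expand innermost to outermost. Recall ⊕ takes the minimum of its arguments and ⊗ takes their sum. Working out the expression ((-1 ⊕ -2) ⊗ (2 ⊕ -1)) gives -3.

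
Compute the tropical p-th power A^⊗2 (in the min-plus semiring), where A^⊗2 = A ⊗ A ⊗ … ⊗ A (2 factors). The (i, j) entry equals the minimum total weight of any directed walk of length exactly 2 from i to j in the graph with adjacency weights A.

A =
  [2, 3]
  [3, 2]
A^⊗2 =
  [4, 5]
  [5, 4]

Each entry (A^⊗2)_ij equals the minimum over all length-2 walks i = v_0 → v_1 → … → v_2 = j of Σ_t A[v_t][v_{t+1}]. For example, for (i, j) = (0, 1) we minimise over 2 possible intermediate vertex sequences; the minimum is 5, attained along the walk 0 → 0 → 1.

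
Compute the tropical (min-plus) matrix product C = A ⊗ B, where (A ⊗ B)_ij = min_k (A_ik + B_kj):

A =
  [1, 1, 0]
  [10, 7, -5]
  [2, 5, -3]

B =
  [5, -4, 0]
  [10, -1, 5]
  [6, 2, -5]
A ⊗ B =
  [6, -3, -5]
  [1, -3, -10]
  [3, -2, -8]

Apply the min-plus product entry-by-entry:
  C[0][0] = min over k of (A[0][0] + B[0][0] = 1 + 5 = 6, A[0][1] + B[1][0] = 1 + 10 = 11, A[0][2] + B[2][0] = 0 + 6 = 6) = 6 (attained at k = 0)
  C[0][1] = min over k of (A[0][0] + B[0][1] = 1 + -4 = -3, A[0][1] + B[1][1] = 1 + -1 = 0, A[0][2] + B[2][1] = 0 + 2 = 2) = -3 (attained at k = 0)
  C[0][2] = min over k of (A[0][0] + B[0][2] = 1 + 0 = 1, A[0][1] + B[1][2] = 1 + 5 = 6, A[0][2] + B[2][2] = 0 + -5 = -5) = -5 (attained at k = 2)
  C[1][0] = min over k of (A[1][0] + B[0][0] = 10 + 5 = 15, A[1][1] + B[1][0] = 7 + 10 = 17, A[1][2] + B[2][0] = -5 + 6 = 1) = 1 (attained at k = 2)
  C[1][1] = min over k of (A[1][0] + B[0][1] = 10 + -4 = 6, A[1][1] + B[1][1] = 7 + -1 = 6, A[1][2] + B[2][1] = -5 + 2 = -3) = -3 (attained at k = 2)
  C[1][2] = min over k of (A[1][0] + B[0][2] = 10 + 0 = 10, A[1][1] + B[1][2] = 7 + 5 = 12, A[1][2] + B[2][2] = -5 + -5 = -10) = -10 (attained at k = 2)
  C[2][0] = min over k of (A[2][0] + B[0][0] = 2 + 5 = 7, A[2][1] + B[1][0] = 5 + 10 = 15, A[2][2] + B[2][0] = -3 + 6 = 3) = 3 (attained at k = 2)
  C[2][1] = min over k of (A[2][0] + B[0][1] = 2 + -4 = -2, A[2][1] + B[1][1] = 5 + -1 = 4, A[2][2] + B[2][1] = -3 + 2 = -1) = -2 (attained at k = 0)
  C[2][2] = min over k of (A[2][0] + B[0][2] = 2 + 0 = 2, A[2][1] + B[1][2] = 5 + 5 = 10, A[2][2] + B[2][2] = -3 + -5 = -8) = -8 (attained at k = 2)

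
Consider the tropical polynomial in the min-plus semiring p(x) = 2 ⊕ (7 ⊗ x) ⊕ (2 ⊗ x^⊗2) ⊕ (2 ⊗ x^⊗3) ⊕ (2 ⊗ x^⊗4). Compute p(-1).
p(-1) = -2

A tropical monomial a ⊗ x^⊗i evaluates to a + i · x. Evaluating each term at x = -1:
  Term 0 contributes 2 + 0 · -1 = 2
  Term 1 contributes 7 + 1 · -1 = 6
  Term 2 contributes 2 + 2 · -1 = 0
  Term 3 contributes 2 + 3 · -1 = -1
  Term 4 contributes 2 + 4 · -1 = -2
p(-1) = ⊕ of these = min[2, 6, 0, -1, -2] = -2.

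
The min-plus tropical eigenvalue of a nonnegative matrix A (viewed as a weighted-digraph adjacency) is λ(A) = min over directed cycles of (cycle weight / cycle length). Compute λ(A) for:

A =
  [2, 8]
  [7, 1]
λ(A) = 1

Enumerate directed cycles and compute their means (weight / length). Sample:
  cycle 0 → 0: weight = 2, length = 1, mean = 2/1 ≈ 2.000
  cycle 1 → 1: weight = 1, length = 1, mean = 1/1 ≈ 1.000
  cycle 0 → 1 → 0: weight = 15, length = 2, mean = 15/2 ≈ 7.500
  cycle 1 → 0 → 1: weight = 15, length = 2, mean = 15/2 ≈ 7.500
Minimum mean = 1.000, attained e.g. along the cycle 1 → 1 with weight 1 and length 1. So λ(A) = 1/1 = 1.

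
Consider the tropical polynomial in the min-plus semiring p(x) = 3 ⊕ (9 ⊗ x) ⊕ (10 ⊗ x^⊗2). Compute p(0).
p(0) = 3

A tropical monomial a ⊗ x^⊗i evaluates to a + i · x. Evaluating each term at x = 0:
  Term 0 contributes 3 + 0 · 0 = 3
  Term 1 contributes 9 + 1 · 0 = 9
  Term 2 contributes 10 + 2 · 0 = 10
p(0) = ⊕ of these = min[3, 9, 10] = 3.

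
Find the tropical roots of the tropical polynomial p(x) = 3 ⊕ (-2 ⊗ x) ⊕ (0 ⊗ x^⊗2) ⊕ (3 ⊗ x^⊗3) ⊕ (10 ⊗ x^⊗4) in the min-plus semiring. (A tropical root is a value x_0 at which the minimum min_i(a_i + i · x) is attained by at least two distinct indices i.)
Roots: {-7, -3, -2, 5}

Each tropical root is a break point of the lower envelope of the lines y = a_i + i · x (there are 5 lines, with slopes 0, 1, ..., 4). Only the lines that attain the minimum somewhere contribute to roots; other lines are dominated. Here the surviving (envelope) indices are i = 4, i = 3, i = 2, i = 1, i = 0.
Intersections between consecutive envelope lines give the roots: for adjacent envelope indices i < j the intersection is x = (a_i − a_j) / (j − i). Reading off the sorted break points: {-7, -3, -2, 5}.
Verification: at each break x_0, at least two indices attain the minimum of min_i(a_i + i · x_0).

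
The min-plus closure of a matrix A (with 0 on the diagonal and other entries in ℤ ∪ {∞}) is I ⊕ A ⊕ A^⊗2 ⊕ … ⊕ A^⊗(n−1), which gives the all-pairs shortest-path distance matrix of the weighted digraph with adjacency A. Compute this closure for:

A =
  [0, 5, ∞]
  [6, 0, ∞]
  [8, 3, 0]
Closure =
  [0, 5, ∞]
  [6, 0, ∞]
  [8, 3, 0]

This is the Floyd-Warshall all-pairs shortest-path computation. For each intermediate vertex k = 0, 1, …, 2, update dist[i][j] ← min(dist[i][j], dist[i][k] + dist[k][j]). The final matrix gives, for each (i, j), the minimum total weight of any directed path from i to j (possibly empty when i = j).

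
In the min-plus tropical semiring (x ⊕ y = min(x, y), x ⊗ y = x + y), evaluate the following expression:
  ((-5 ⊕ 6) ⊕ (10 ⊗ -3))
((-5 ⊕ 6) ⊕ (10 ⊗ -3)) = -5

Expand innermost to outermost. Recall ⊕ takes the minimum of its arguments and ⊗ takes their sum. Working out the expression ((-5 ⊕ 6) ⊕ (10 ⊗ -3)) gives -5.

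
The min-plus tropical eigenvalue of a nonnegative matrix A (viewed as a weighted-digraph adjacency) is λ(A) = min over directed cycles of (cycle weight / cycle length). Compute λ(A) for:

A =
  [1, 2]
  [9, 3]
λ(A) = 1

Enumerate directed cycles and compute their means (weight / length). Sample:
  cycle 0 → 0: weight = 1, length = 1, mean = 1/1 ≈ 1.000
  cycle 1 → 1: weight = 3, length = 1, mean = 3/1 ≈ 3.000
  cycle 0 → 1 → 0: weight = 11, length = 2, mean = 11/2 ≈ 5.500
  cycle 1 → 0 → 1: weight = 11, length = 2, mean = 11/2 ≈ 5.500
Minimum mean = 1.000, attained e.g. along the cycle 0 → 0 with weight 1 and length 1. So λ(A) = 1/1 = 1.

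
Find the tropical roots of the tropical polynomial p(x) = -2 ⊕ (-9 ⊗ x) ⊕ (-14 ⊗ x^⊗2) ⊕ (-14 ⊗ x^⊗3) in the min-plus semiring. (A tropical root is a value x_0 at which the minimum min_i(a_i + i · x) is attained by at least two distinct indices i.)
Roots: {0, 5, 7}

Each tropical root is a break point of the lower envelope of the lines y = a_i + i · x (there are 4 lines, with slopes 0, 1, ..., 3). Only the lines that attain the minimum somewhere contribute to roots; other lines are dominated. Here the surviving (envelope) indices are i = 3, i = 2, i = 1, i = 0.
Intersections between consecutive envelope lines give the roots: for adjacent envelope indices i < j the intersection is x = (a_i − a_j) / (j − i). Reading off the sorted break points: {0, 5, 7}.
Verification: at each break x_0, at least two indices attain the minimum of min_i(a_i + i · x_0).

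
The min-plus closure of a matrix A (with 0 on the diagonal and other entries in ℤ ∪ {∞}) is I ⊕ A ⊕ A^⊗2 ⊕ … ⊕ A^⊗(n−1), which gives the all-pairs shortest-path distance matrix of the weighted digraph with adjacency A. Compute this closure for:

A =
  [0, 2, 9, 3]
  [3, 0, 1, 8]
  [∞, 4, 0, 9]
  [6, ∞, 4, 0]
Closure =
  [0, 2, 3, 3]
  [3, 0, 1, 6]
  [7, 4, 0, 9]
  [6, 8, 4, 0]

This is the Floyd-Warshall all-pairs shortest-path computation. For each intermediate vertex k = 0, 1, …, 3, update dist[i][j] ← min(dist[i][j], dist[i][k] + dist[k][j]). The final matrix gives, for each (i, j), the minimum total weight of any directed path from i to j (possibly empty when i = j).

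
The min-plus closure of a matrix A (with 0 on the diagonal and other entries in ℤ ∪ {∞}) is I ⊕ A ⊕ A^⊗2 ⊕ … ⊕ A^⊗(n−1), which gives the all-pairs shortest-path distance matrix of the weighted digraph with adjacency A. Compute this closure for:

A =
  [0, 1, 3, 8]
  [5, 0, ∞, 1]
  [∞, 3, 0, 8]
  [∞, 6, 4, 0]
Closure =
  [0, 1, 3, 2]
  [5, 0, 5, 1]
  [8, 3, 0, 4]
  [11, 6, 4, 0]

This is the Floyd-Warshall all-pairs shortest-path computation. For each intermediate vertex k = 0, 1, …, 3, update dist[i][j] ← min(dist[i][j], dist[i][k] + dist[k][j]). The final matrix gives, for each (i, j), the minimum total weight of any directed path from i to j (possibly empty when i = j).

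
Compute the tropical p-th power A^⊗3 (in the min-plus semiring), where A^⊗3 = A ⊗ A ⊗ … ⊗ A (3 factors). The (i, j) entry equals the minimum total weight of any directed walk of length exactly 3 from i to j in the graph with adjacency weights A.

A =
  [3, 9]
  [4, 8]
A^⊗3 =
  [9, 15]
  [10, 16]

Each entry (A^⊗3)_ij equals the minimum over all length-3 walks i = v_0 → v_1 → … → v_3 = j of Σ_t A[v_t][v_{t+1}]. For example, for (i, j) = (0, 1) we minimise over 4 possible intermediate vertex sequences; the minimum is 15, attained along the walk 0 → 0 → 0 → 1.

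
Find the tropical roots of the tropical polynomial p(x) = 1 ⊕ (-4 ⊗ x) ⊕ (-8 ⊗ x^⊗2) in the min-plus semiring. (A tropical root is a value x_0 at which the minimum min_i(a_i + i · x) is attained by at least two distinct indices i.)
Roots: {4, 5}

Each tropical root is a break point of the lower envelope of the lines y = a_i + i · x (there are 3 lines, with slopes 0, 1, ..., 2). Only the lines that attain the minimum somewhere contribute to roots; other lines are dominated. Here the surviving (envelope) indices are i = 2, i = 1, i = 0.
Intersections between consecutive envelope lines give the roots: for adjacent envelope indices i < j the intersection is x = (a_i − a_j) / (j − i). Reading off the sorted break points: {4, 5}.
Verification: at each break x_0, at least two indices attain the minimum of min_i(a_i + i · x_0).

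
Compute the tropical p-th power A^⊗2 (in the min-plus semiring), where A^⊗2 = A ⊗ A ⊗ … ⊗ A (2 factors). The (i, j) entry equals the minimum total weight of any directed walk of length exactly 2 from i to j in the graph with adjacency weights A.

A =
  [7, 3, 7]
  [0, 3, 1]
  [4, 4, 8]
A^⊗2 =
  [3, 6, 4]
  [3, 3, 4]
  [4, 7, 5]

Each entry (A^⊗2)_ij equals the minimum over all length-2 walks i = v_0 → v_1 → … → v_2 = j of Σ_t A[v_t][v_{t+1}]. For example, for (i, j) = (0, 2) we minimise over 3 possible intermediate vertex sequences; the minimum is 4, attained along the walk 0 → 1 → 2.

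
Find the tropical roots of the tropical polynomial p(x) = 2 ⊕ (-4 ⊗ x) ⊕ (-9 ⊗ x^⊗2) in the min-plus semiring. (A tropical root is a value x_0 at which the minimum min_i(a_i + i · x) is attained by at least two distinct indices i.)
Roots: {5, 6}

Each tropical root is a break point of the lower envelope of the lines y = a_i + i · x (there are 3 lines, with slopes 0, 1, ..., 2). Only the lines that attain the minimum somewhere contribute to roots; other lines are dominated. Here the surviving (envelope) indices are i = 2, i = 1, i = 0.
Intersections between consecutive envelope lines give the roots: for adjacent envelope indices i < j the intersection is x = (a_i − a_j) / (j − i). Reading off the sorted break points: {5, 6}.
Verification: at each break x_0, at least two indices attain the minimum of min_i(a_i + i · x_0).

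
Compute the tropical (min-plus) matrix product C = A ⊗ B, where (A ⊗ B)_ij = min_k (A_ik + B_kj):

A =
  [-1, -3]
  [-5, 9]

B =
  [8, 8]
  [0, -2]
A ⊗ B =
  [-3, -5]
  [3, 3]

Apply the min-plus product entry-by-entry:
  C[0][0] = min over k of (A[0][0] + B[0][0] = -1 + 8 = 7, A[0][1] + B[1][0] = -3 + 0 = -3) = -3 (attained at k = 1)
  C[0][1] = min over k of (A[0][0] + B[0][1] = -1 + 8 = 7, A[0][1] + B[1][1] = -3 + -2 = -5) = -5 (attained at k = 1)
  C[1][0] = min over k of (A[1][0] + B[0][0] = -5 + 8 = 3, A[1][1] + B[1][0] = 9 + 0 = 9) = 3 (attained at k = 0)
  C[1][1] = min over k of (A[1][0] + B[0][1] = -5 + 8 = 3, A[1][1] + B[1][1] = 9 + -2 = 7) = 3 (attained at k = 0)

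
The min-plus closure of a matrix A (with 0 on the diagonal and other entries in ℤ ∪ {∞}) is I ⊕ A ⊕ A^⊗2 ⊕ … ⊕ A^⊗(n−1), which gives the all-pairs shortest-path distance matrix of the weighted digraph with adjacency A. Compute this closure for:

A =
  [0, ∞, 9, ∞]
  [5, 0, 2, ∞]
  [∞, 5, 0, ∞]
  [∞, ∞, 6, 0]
Closure =
  [0, 14, 9, ∞]
  [5, 0, 2, ∞]
  [10, 5, 0, ∞]
  [16, 11, 6, 0]

This is the Floyd-Warshall all-pairs shortest-path computation. For each intermediate vertex k = 0, 1, …, 3, update dist[i][j] ← min(dist[i][j], dist[i][k] + dist[k][j]). The final matrix gives, for each (i, j), the minimum total weight of any directed path from i to j (possibly empty when i = j).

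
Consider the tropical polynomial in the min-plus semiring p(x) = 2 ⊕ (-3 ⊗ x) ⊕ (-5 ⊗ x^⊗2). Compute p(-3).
p(-3) = -11

A tropical monomial a ⊗ x^⊗i evaluates to a + i · x. Evaluating each term at x = -3:
  Term 0 contributes 2 + 0 · -3 = 2
  Term 1 contributes -3 + 1 · -3 = -6
  Term 2 contributes -5 + 2 · -3 = -11
p(-3) = ⊕ of these = min[2, -6, -11] = -11.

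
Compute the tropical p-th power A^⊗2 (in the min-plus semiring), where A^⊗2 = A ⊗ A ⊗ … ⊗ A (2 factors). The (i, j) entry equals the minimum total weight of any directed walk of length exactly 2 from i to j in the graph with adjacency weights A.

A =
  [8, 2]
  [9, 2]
A^⊗2 =
  [11, 4]
  [11, 4]

Each entry (A^⊗2)_ij equals the minimum over all length-2 walks i = v_0 → v_1 → … → v_2 = j of Σ_t A[v_t][v_{t+1}]. For example, for (i, j) = (0, 1) we minimise over 2 possible intermediate vertex sequences; the minimum is 4, attained along the walk 0 → 1 → 1.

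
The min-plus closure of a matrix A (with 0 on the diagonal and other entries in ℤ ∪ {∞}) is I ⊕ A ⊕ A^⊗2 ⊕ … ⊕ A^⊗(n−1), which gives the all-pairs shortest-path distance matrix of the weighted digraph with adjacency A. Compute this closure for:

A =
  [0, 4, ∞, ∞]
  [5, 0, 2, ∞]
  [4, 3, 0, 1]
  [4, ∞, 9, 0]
Closure =
  [0, 4, 6, 7]
  [5, 0, 2, 3]
  [4, 3, 0, 1]
  [4, 8, 9, 0]

This is the Floyd-Warshall all-pairs shortest-path computation. For each intermediate vertex k = 0, 1, …, 3, update dist[i][j] ← min(dist[i][j], dist[i][k] + dist[k][j]). The final matrix gives, for each (i, j), the minimum total weight of any directed path from i to j (possibly empty when i = j).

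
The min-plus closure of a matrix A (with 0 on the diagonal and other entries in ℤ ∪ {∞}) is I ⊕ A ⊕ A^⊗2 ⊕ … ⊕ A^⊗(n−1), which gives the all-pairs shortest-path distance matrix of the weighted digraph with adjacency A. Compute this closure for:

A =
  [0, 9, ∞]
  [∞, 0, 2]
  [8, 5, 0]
Closure =
  [0, 9, 11]
  [10, 0, 2]
  [8, 5, 0]

This is the Floyd-Warshall all-pairs shortest-path computation. For each intermediate vertex k = 0, 1, …, 2, update dist[i][j] ← min(dist[i][j], dist[i][k] + dist[k][j]). The final matrix gives, for each (i, j), the minimum total weight of any directed path from i to j (possibly empty when i = j).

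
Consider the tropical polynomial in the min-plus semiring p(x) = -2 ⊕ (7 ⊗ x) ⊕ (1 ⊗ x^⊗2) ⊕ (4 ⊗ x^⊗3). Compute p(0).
p(0) = -2

A tropical monomial a ⊗ x^⊗i evaluates to a + i · x. Evaluating each term at x = 0:
  Term 0 contributes -2 + 0 · 0 = -2
  Term 1 contributes 7 + 1 · 0 = 7
  Term 2 contributes 1 + 2 · 0 = 1
  Term 3 contributes 4 + 3 · 0 = 4
p(0) = ⊕ of these = min[-2, 7, 1, 4] = -2.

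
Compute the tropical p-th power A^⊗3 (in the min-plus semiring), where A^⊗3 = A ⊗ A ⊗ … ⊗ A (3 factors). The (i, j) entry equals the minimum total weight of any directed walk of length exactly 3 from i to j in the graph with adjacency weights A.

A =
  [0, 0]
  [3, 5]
A^⊗3 =
  [0, 0]
  [3, 3]

Each entry (A^⊗3)_ij equals the minimum over all length-3 walks i = v_0 → v_1 → … → v_3 = j of Σ_t A[v_t][v_{t+1}]. For example, for (i, j) = (0, 1) we minimise over 4 possible intermediate vertex sequences; the minimum is 0, attained along the walk 0 → 0 → 0 → 1.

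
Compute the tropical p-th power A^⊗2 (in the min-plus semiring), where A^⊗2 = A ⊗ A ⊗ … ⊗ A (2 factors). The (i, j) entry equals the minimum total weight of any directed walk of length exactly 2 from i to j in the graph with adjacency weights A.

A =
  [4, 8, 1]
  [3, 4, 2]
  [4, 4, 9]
A^⊗2 =
  [5, 5, 5]
  [6, 6, 4]
  [7, 8, 5]

Each entry (A^⊗2)_ij equals the minimum over all length-2 walks i = v_0 → v_1 → … → v_2 = j of Σ_t A[v_t][v_{t+1}]. For example, for (i, j) = (0, 2) we minimise over 3 possible intermediate vertex sequences; the minimum is 5, attained along the walk 0 → 0 → 2.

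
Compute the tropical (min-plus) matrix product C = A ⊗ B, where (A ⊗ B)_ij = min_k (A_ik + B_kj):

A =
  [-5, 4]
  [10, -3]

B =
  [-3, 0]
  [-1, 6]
A ⊗ B =
  [-8, -5]
  [-4, 3]

Apply the min-plus product entry-by-entry:
  C[0][0] = min over k of (A[0][0] + B[0][0] = -5 + -3 = -8, A[0][1] + B[1][0] = 4 + -1 = 3) = -8 (attained at k = 0)
  C[0][1] = min over k of (A[0][0] + B[0][1] = -5 + 0 = -5, A[0][1] + B[1][1] = 4 + 6 = 10) = -5 (attained at k = 0)
  C[1][0] = min over k of (A[1][0] + B[0][0] = 10 + -3 = 7, A[1][1] + B[1][0] = -3 + -1 = -4) = -4 (attained at k = 1)
  C[1][1] = min over k of (A[1][0] + B[0][1] = 10 + 0 = 10, A[1][1] + B[1][1] = -3 + 6 = 3) = 3 (attained at k = 1)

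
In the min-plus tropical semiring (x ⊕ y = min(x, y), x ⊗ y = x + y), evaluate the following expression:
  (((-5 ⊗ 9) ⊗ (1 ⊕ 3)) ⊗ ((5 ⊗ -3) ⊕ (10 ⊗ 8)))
(((-5 ⊗ 9) ⊗ (1 ⊕ 3)) ⊗ ((5 ⊗ -3) ⊕ (10 ⊗ 8))) = 7

Expand innermost to outermost. Recall ⊕ takes the minimum of its arguments and ⊗ takes their sum. Working out the expression (((-5 ⊗ 9) ⊗ (1 ⊕ 3)) ⊗ ((5 ⊗ -3) ⊕ (10 ⊗ 8))) gives 7.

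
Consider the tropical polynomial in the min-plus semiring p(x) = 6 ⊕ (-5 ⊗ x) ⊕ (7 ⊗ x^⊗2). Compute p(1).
p(1) = -4

A tropical monomial a ⊗ x^⊗i evaluates to a + i · x. Evaluating each term at x = 1:
  Term 0 contributes 6 + 0 · 1 = 6
  Term 1 contributes -5 + 1 · 1 = -4
  Term 2 contributes 7 + 2 · 1 = 9
p(1) = ⊕ of these = min[6, -4, 9] = -4.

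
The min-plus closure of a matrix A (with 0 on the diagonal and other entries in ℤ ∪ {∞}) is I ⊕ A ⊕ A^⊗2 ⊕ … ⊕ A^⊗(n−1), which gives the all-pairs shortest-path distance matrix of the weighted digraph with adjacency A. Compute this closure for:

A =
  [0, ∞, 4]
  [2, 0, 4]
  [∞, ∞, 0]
Closure =
  [0, ∞, 4]
  [2, 0, 4]
  [∞, ∞, 0]

This is the Floyd-Warshall all-pairs shortest-path computation. For each intermediate vertex k = 0, 1, …, 2, update dist[i][j] ← min(dist[i][j], dist[i][k] + dist[k][j]). The final matrix gives, for each (i, j), the minimum total weight of any directed path from i to j (possibly empty when i = j).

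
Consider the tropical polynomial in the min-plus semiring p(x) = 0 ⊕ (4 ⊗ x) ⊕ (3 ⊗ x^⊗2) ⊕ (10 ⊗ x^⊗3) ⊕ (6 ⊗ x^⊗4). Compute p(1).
p(1) = 0

A tropical monomial a ⊗ x^⊗i evaluates to a + i · x. Evaluating each term at x = 1:
  Term 0 contributes 0 + 0 · 1 = 0
  Term 1 contributes 4 + 1 · 1 = 5
  Term 2 contributes 3 + 2 · 1 = 5
  Term 3 contributes 10 + 3 · 1 = 13
  Term 4 contributes 6 + 4 · 1 = 10
p(1) = ⊕ of these = min[0, 5, 5, 13, 10] = 0.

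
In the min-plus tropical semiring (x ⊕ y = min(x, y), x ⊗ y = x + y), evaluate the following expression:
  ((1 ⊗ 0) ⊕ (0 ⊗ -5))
((1 ⊗ 0) ⊕ (0 ⊗ -5)) = -5

Expand innermost to outermost. Recall ⊕ takes the minimum of its arguments and ⊗ takes their sum. Working out the expression ((1 ⊗ 0) ⊕ (0 ⊗ -5)) gives -5.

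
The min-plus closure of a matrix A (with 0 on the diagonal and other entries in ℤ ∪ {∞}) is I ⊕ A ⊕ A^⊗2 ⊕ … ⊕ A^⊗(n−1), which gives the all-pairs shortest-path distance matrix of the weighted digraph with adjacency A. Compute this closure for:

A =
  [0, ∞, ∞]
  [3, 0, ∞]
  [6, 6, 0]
Closure =
  [0, ∞, ∞]
  [3, 0, ∞]
  [6, 6, 0]

This is the Floyd-Warshall all-pairs shortest-path computation. For each intermediate vertex k = 0, 1, …, 2, update dist[i][j] ← min(dist[i][j], dist[i][k] + dist[k][j]). The final matrix gives, for each (i, j), the minimum total weight of any directed path from i to j (possibly empty when i = j).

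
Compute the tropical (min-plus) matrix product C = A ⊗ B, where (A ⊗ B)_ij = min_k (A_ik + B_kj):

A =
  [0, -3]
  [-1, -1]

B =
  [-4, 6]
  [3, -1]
A ⊗ B =
  [-4, -4]
  [-5, -2]

Apply the min-plus product entry-by-entry:
  C[0][0] = min over k of (A[0][0] + B[0][0] = 0 + -4 = -4, A[0][1] + B[1][0] = -3 + 3 = 0) = -4 (attained at k = 0)
  C[0][1] = min over k of (A[0][0] + B[0][1] = 0 + 6 = 6, A[0][1] + B[1][1] = -3 + -1 = -4) = -4 (attained at k = 1)
  C[1][0] = min over k of (A[1][0] + B[0][0] = -1 + -4 = -5, A[1][1] + B[1][0] = -1 + 3 = 2) = -5 (attained at k = 0)
  C[1][1] = min over k of (A[1][0] + B[0][1] = -1 + 6 = 5, A[1][1] + B[1][1] = -1 + -1 = -2) = -2 (attained at k = 1)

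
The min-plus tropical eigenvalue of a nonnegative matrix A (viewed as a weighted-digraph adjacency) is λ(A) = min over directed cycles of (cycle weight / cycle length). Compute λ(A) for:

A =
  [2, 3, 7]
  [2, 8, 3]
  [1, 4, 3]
λ(A) = 2

Enumerate directed cycles and compute their means (weight / length). Sample:
  cycle 0 → 0: weight = 2, length = 1, mean = 2/1 ≈ 2.000
  cycle 1 → 1: weight = 8, length = 1, mean = 8/1 ≈ 8.000
  cycle 2 → 2: weight = 3, length = 1, mean = 3/1 ≈ 3.000
  cycle 0 → 1 → 0: weight = 5, length = 2, mean = 5/2 ≈ 2.500
  cycle 0 → 2 → 0: weight = 8, length = 2, mean = 8/2 ≈ 4.000
  cycle 1 → 0 → 1: weight = 5, length = 2, mean = 5/2 ≈ 2.500
Minimum mean = 2.000, attained e.g. along the cycle 0 → 0 with weight 2 and length 1. So λ(A) = 2/1 = 2.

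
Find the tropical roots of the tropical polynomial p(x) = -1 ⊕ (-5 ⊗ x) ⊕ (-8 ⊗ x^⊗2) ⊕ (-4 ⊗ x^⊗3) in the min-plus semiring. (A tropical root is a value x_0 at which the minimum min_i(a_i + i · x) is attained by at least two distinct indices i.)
Roots: {-4, 3, 4}

Each tropical root is a break point of the lower envelope of the lines y = a_i + i · x (there are 4 lines, with slopes 0, 1, ..., 3). Only the lines that attain the minimum somewhere contribute to roots; other lines are dominated. Here the surviving (envelope) indices are i = 3, i = 2, i = 1, i = 0.
Intersections between consecutive envelope lines give the roots: for adjacent envelope indices i < j the intersection is x = (a_i − a_j) / (j − i). Reading off the sorted break points: {-4, 3, 4}.
Verification: at each break x_0, at least two indices attain the minimum of min_i(a_i + i · x_0).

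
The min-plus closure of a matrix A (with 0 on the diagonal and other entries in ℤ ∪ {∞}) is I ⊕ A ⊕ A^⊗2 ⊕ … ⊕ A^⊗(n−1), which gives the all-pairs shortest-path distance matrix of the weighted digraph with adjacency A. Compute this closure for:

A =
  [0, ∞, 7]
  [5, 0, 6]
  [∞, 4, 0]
Closure =
  [0, 11, 7]
  [5, 0, 6]
  [9, 4, 0]

This is the Floyd-Warshall all-pairs shortest-path computation. For each intermediate vertex k = 0, 1, …, 2, update dist[i][j] ← min(dist[i][j], dist[i][k] + dist[k][j]). The final matrix gives, for each (i, j), the minimum total weight of any directed path from i to j (possibly empty when i = j).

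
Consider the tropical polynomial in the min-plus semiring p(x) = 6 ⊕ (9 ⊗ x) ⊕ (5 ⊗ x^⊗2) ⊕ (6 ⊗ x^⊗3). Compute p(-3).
p(-3) = -3

A tropical monomial a ⊗ x^⊗i evaluates to a + i · x. Evaluating each term at x = -3:
  Term 0 contributes 6 + 0 · -3 = 6
  Term 1 contributes 9 + 1 · -3 = 6
  Term 2 contributes 5 + 2 · -3 = -1
  Term 3 contributes 6 + 3 · -3 = -3
p(-3) = ⊕ of these = min[6, 6, -1, -3] = -3.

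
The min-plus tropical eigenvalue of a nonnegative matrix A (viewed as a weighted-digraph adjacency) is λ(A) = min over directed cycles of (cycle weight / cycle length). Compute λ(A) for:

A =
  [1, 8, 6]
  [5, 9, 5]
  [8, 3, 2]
λ(A) = 1

Enumerate directed cycles and compute their means (weight / length). Sample:
  cycle 0 → 0: weight = 1, length = 1, mean = 1/1 ≈ 1.000
  cycle 1 → 1: weight = 9, length = 1, mean = 9/1 ≈ 9.000
  cycle 2 → 2: weight = 2, length = 1, mean = 2/1 ≈ 2.000
  cycle 0 → 1 → 0: weight = 13, length = 2, mean = 13/2 ≈ 6.500
  cycle 0 → 2 → 0: weight = 14, length = 2, mean = 14/2 ≈ 7.000
  cycle 1 → 0 → 1: weight = 13, length = 2, mean = 13/2 ≈ 6.500
Minimum mean = 1.000, attained e.g. along the cycle 0 → 0 with weight 1 and length 1. So λ(A) = 1/1 = 1.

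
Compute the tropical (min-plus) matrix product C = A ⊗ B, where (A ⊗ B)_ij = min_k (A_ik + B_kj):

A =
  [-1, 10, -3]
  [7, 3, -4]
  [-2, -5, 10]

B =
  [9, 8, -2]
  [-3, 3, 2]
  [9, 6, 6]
A ⊗ B =
  [6, 3, -3]
  [0, 2, 2]
  [-8, -2, -4]

Apply the min-plus product entry-by-entry:
  C[0][0] = min over k of (A[0][0] + B[0][0] = -1 + 9 = 8, A[0][1] + B[1][0] = 10 + -3 = 7, A[0][2] + B[2][0] = -3 + 9 = 6) = 6 (attained at k = 2)
  C[0][1] = min over k of (A[0][0] + B[0][1] = -1 + 8 = 7, A[0][1] + B[1][1] = 10 + 3 = 13, A[0][2] + B[2][1] = -3 + 6 = 3) = 3 (attained at k = 2)
  C[0][2] = min over k of (A[0][0] + B[0][2] = -1 + -2 = -3, A[0][1] + B[1][2] = 10 + 2 = 12, A[0][2] + B[2][2] = -3 + 6 = 3) = -3 (attained at k = 0)
  C[1][0] = min over k of (A[1][0] + B[0][0] = 7 + 9 = 16, A[1][1] + B[1][0] = 3 + -3 = 0, A[1][2] + B[2][0] = -4 + 9 = 5) = 0 (attained at k = 1)
  C[1][1] = min over k of (A[1][0] + B[0][1] = 7 + 8 = 15, A[1][1] + B[1][1] = 3 + 3 = 6, A[1][2] + B[2][1] = -4 + 6 = 2) = 2 (attained at k = 2)
  C[1][2] = min over k of (A[1][0] + B[0][2] = 7 + -2 = 5, A[1][1] + B[1][2] = 3 + 2 = 5, A[1][2] + B[2][2] = -4 + 6 = 2) = 2 (attained at k = 2)
  C[2][0] = min over k of (A[2][0] + B[0][0] = -2 + 9 = 7, A[2][1] + B[1][0] = -5 + -3 = -8, A[2][2] + B[2][0] = 10 + 9 = 19) = -8 (attained at k = 1)
  C[2][1] = min over k of (A[2][0] + B[0][1] = -2 + 8 = 6, A[2][1] + B[1][1] = -5 + 3 = -2, A[2][2] + B[2][1] = 10 + 6 = 16) = -2 (attained at k = 1)
  C[2][2] = min over k of (A[2][0] + B[0][2] = -2 + -2 = -4, A[2][1] + B[1][2] = -5 + 2 = -3, A[2][2] + B[2][2] = 10 + 6 = 16) = -4 (attained at k = 0)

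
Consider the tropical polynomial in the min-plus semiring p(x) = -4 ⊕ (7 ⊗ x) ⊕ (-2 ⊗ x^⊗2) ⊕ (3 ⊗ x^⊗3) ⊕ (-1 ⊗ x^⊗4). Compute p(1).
p(1) = -4

A tropical monomial a ⊗ x^⊗i evaluates to a + i · x. Evaluating each term at x = 1:
  Term 0 contributes -4 + 0 · 1 = -4
  Term 1 contributes 7 + 1 · 1 = 8
  Term 2 contributes -2 + 2 · 1 = 0
  Term 3 contributes 3 + 3 · 1 = 6
  Term 4 contributes -1 + 4 · 1 = 3
p(1) = ⊕ of these = min[-4, 8, 0, 6, 3] = -4.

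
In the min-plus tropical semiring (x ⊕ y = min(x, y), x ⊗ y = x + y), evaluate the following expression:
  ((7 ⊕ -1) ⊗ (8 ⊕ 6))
((7 ⊕ -1) ⊗ (8 ⊕ 6)) = 5

Expand innermost to outermost. Recall ⊕ takes the minimum of its arguments and ⊗ takes their sum. Working out the expression ((7 ⊕ -1) ⊗ (8 ⊕ 6)) gives 5.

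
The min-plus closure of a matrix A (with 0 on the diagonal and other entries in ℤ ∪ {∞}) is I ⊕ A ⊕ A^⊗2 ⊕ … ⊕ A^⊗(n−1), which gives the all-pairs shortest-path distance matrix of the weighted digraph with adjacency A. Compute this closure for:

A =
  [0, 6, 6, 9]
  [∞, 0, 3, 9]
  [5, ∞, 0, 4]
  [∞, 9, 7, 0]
Closure =
  [0, 6, 6, 9]
  [8, 0, 3, 7]
  [5, 11, 0, 4]
  [12, 9, 7, 0]

This is the Floyd-Warshall all-pairs shortest-path computation. For each intermediate vertex k = 0, 1, …, 3, update dist[i][j] ← min(dist[i][j], dist[i][k] + dist[k][j]). The final matrix gives, for each (i, j), the minimum total weight of any directed path from i to j (possibly empty when i = j).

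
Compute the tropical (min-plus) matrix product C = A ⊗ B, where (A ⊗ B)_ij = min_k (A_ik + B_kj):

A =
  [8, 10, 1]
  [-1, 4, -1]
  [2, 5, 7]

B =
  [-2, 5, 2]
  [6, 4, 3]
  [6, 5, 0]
A ⊗ B =
  [6, 6, 1]
  [-3, 4, -1]
  [0, 7, 4]

Apply the min-plus product entry-by-entry:
  C[0][0] = min over k of (A[0][0] + B[0][0] = 8 + -2 = 6, A[0][1] + B[1][0] = 10 + 6 = 16, A[0][2] + B[2][0] = 1 + 6 = 7) = 6 (attained at k = 0)
  C[0][1] = min over k of (A[0][0] + B[0][1] = 8 + 5 = 13, A[0][1] + B[1][1] = 10 + 4 = 14, A[0][2] + B[2][1] = 1 + 5 = 6) = 6 (attained at k = 2)
  C[0][2] = min over k of (A[0][0] + B[0][2] = 8 + 2 = 10, A[0][1] + B[1][2] = 10 + 3 = 13, A[0][2] + B[2][2] = 1 + 0 = 1) = 1 (attained at k = 2)
  C[1][0] = min over k of (A[1][0] + B[0][0] = -1 + -2 = -3, A[1][1] + B[1][0] = 4 + 6 = 10, A[1][2] + B[2][0] = -1 + 6 = 5) = -3 (attained at k = 0)
  C[1][1] = min over k of (A[1][0] + B[0][1] = -1 + 5 = 4, A[1][1] + B[1][1] = 4 + 4 = 8, A[1][2] + B[2][1] = -1 + 5 = 4) = 4 (attained at k = 0)
  C[1][2] = min over k of (A[1][0] + B[0][2] = -1 + 2 = 1, A[1][1] + B[1][2] = 4 + 3 = 7, A[1][2] + B[2][2] = -1 + 0 = -1) = -1 (attained at k = 2)
  C[2][0] = min over k of (A[2][0] + B[0][0] = 2 + -2 = 0, A[2][1] + B[1][0] = 5 + 6 = 11, A[2][2] + B[2][0] = 7 + 6 = 13) = 0 (attained at k = 0)
  C[2][1] = min over k of (A[2][0] + B[0][1] = 2 + 5 = 7, A[2][1] + B[1][1] = 5 + 4 = 9, A[2][2] + B[2][1] = 7 + 5 = 12) = 7 (attained at k = 0)
  C[2][2] = min over k of (A[2][0] + B[0][2] = 2 + 2 = 4, A[2][1] + B[1][2] = 5 + 3 = 8, A[2][2] + B[2][2] = 7 + 0 = 7) = 4 (attained at k = 0)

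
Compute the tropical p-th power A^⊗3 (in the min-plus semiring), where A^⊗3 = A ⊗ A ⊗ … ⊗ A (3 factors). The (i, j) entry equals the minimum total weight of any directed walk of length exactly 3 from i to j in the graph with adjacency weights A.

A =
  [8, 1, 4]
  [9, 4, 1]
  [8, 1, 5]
A^⊗3 =
  [10, 3, 6]
  [11, 6, 3]
  [10, 3, 6]

Each entry (A^⊗3)_ij equals the minimum over all length-3 walks i = v_0 → v_1 → … → v_3 = j of Σ_t A[v_t][v_{t+1}]. For example, for (i, j) = (0, 2) we minimise over 9 possible intermediate vertex sequences; the minimum is 6, attained along the walk 0 → 1 → 1 → 2.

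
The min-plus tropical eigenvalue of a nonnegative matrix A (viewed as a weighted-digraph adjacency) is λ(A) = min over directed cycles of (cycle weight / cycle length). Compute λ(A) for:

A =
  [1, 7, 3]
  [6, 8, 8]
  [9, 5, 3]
λ(A) = 1

Enumerate directed cycles and compute their means (weight / length). Sample:
  cycle 0 → 0: weight = 1, length = 1, mean = 1/1 ≈ 1.000
  cycle 1 → 1: weight = 8, length = 1, mean = 8/1 ≈ 8.000
  cycle 2 → 2: weight = 3, length = 1, mean = 3/1 ≈ 3.000
  cycle 0 → 1 → 0: weight = 13, length = 2, mean = 13/2 ≈ 6.500
  cycle 0 → 2 → 0: weight = 12, length = 2, mean = 12/2 ≈ 6.000
  cycle 1 → 0 → 1: weight = 13, length = 2, mean = 13/2 ≈ 6.500
Minimum mean = 1.000, attained e.g. along the cycle 0 → 0 with weight 1 and length 1. So λ(A) = 1/1 = 1.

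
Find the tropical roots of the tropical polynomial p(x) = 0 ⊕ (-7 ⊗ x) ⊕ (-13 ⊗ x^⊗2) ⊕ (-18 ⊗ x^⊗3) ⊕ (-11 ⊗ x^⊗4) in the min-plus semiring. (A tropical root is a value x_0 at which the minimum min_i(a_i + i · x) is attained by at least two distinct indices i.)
Roots: {-7, 5, 6, 7}

Each tropical root is a break point of the lower envelope of the lines y = a_i + i · x (there are 5 lines, with slopes 0, 1, ..., 4). Only the lines that attain the minimum somewhere contribute to roots; other lines are dominated. Here the surviving (envelope) indices are i = 4, i = 3, i = 2, i = 1, i = 0.
Intersections between consecutive envelope lines give the roots: for adjacent envelope indices i < j the intersection is x = (a_i − a_j) / (j − i). Reading off the sorted break points: {-7, 5, 6, 7}.
Verification: at each break x_0, at least two indices attain the minimum of min_i(a_i + i · x_0).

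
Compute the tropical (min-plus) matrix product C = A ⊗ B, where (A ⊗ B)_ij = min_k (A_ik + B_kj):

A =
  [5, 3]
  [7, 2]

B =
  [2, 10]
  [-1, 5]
A ⊗ B =
  [2, 8]
  [1, 7]

Apply the min-plus product entry-by-entry:
  C[0][0] = min over k of (A[0][0] + B[0][0] = 5 + 2 = 7, A[0][1] + B[1][0] = 3 + -1 = 2) = 2 (attained at k = 1)
  C[0][1] = min over k of (A[0][0] + B[0][1] = 5 + 10 = 15, A[0][1] + B[1][1] = 3 + 5 = 8) = 8 (attained at k = 1)
  C[1][0] = min over k of (A[1][0] + B[0][0] = 7 + 2 = 9, A[1][1] + B[1][0] = 2 + -1 = 1) = 1 (attained at k = 1)
  C[1][1] = min over k of (A[1][0] + B[0][1] = 7 + 10 = 17, A[1][1] + B[1][1] = 2 + 5 = 7) = 7 (attained at k = 1)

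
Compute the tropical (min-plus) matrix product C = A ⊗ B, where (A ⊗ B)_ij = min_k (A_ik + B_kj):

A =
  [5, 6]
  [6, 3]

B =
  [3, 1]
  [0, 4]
A ⊗ B =
  [6, 6]
  [3, 7]

Apply the min-plus product entry-by-entry:
  C[0][0] = min over k of (A[0][0] + B[0][0] = 5 + 3 = 8, A[0][1] + B[1][0] = 6 + 0 = 6) = 6 (attained at k = 1)
  C[0][1] = min over k of (A[0][0] + B[0][1] = 5 + 1 = 6, A[0][1] + B[1][1] = 6 + 4 = 10) = 6 (attained at k = 0)
  C[1][0] = min over k of (A[1][0] + B[0][0] = 6 + 3 = 9, A[1][1] + B[1][0] = 3 + 0 = 3) = 3 (attained at k = 1)
  C[1][1] = min over k of (A[1][0] + B[0][1] = 6 + 1 = 7, A[1][1] + B[1][1] = 3 + 4 = 7) = 7 (attained at k = 0)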